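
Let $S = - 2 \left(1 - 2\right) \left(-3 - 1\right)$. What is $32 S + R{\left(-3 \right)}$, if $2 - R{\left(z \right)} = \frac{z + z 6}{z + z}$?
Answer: $- \frac{515}{2} \approx -257.5$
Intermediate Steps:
$S = -8$ ($S = - 2 \left(\left(-1\right) \left(-4\right)\right) = \left(-2\right) 4 = -8$)
$R{\left(z \right)} = - \frac{3}{2}$ ($R{\left(z \right)} = 2 - \frac{z + z 6}{z + z} = 2 - \frac{z + 6 z}{2 z} = 2 - 7 z \frac{1}{2 z} = 2 - \frac{7}{2} = - \frac{3}{2}$)
$32 S + R{\left(-3 \right)} = 32 \left(-8\right) - \frac{3}{2} = -256 - \frac{3}{2} = - \frac{515}{2}$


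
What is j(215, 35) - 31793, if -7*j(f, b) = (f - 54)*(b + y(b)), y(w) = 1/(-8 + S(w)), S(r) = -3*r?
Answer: -3683551/113 ≈ -32598.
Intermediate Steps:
y(w) = 1/(-8 - 3*w)
j(f, b) = -(-54 + f)*(b - 1/(8 + 3*b))/7 (j(f, b) = -(f - 54)*(b - 1/(8 + 3*b))/7 = -(-54 + f)*(b - 1/(8 + 3*b))/7)
j(215, 35) - 31793 = (-54 + 215 + 35*(8 + 3*35)*(54 - 1*215))/(7*(8 + 3*35)) - 31793 = (-54 + 215 + 35*(8 + 105)*(54 - 215))/(7*(8 + 105)) - 31793 = (⅐)*(-54 + 215 + 35*113*(-161))/113 - 31793 = (⅐)*(1/113)*(-54 + 215 - 636755) - 31793 = (⅐)*(1/113)*(-636594) - 31793 = -90942/113 - 31793 = -3683551/113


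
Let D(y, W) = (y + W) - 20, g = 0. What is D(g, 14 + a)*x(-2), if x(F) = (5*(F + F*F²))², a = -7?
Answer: -32500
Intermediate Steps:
D(y, W) = -20 + W + y (D(y, W) = (W + y) - 20 = -20 + W + y)
x(F) = (5*F + 5*F³)² (x(F) = (5*(F + F³))² = (5*F + 5*F³)²)
D(g, 14 + a)*x(-2) = (-20 + (14 - 7) + 0)*(25*(-2)²*(1 + (-2)²)²) = (-20 + 7 + 0)*(25*4*(1 + 4)²) = -325*4*5² = -325*4*25 = -13*2500 = -32500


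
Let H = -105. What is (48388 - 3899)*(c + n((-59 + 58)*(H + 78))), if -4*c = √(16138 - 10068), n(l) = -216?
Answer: -9609624 - 44489*√6070/4 ≈ -1.0476e+7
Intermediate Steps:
c = -√6070/4 (c = -√(16138 - 10068)/4 = -√6070/4 ≈ -19.478)
(48388 - 3899)*(c + n((-59 + 58)*(H + 78))) = (48388 - 3899)*(-√6070/4 - 216) = 44489*(-216 - √6070/4) = -9609624 - 44489*√6070/4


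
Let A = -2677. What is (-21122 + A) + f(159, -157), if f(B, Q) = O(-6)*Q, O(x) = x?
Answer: -22857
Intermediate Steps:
f(B, Q) = -6*Q
(-21122 + A) + f(159, -157) = (-21122 - 2677) - 6*(-157) = -23799 + 942 = -22857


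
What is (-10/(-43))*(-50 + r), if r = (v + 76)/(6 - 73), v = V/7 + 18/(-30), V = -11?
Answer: -239668/20167 ≈ -11.884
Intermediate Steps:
v = -76/35 (v = -11/7 + 18/(-30) = -11*⅐ + 18*(-1/30) = -11/7 - ⅗ = -76/35 ≈ -2.1714)
r = -2584/2345 (r = (-76/35 + 76)/(6 - 73) = (2584/35)/(-67) = (2584/35)*(-1/67) = -2584/2345 ≈ -1.1019)
(-10/(-43))*(-50 + r) = (-10/(-43))*(-50 - 2584/2345) = -10*(-1/43)*(-119834/2345) = (10/43)*(-119834/2345) = -239668/20167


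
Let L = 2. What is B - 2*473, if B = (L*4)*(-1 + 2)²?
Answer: -938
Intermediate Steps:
B = 8 (B = (2*4)*(-1 + 2)² = 8*1² = 8*1 = 8)
B - 2*473 = 8 - 2*473 = 8 - 946 = -938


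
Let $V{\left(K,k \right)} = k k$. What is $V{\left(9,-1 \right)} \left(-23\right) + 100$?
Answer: $77$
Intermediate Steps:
$V{\left(K,k \right)} = k^{2}$
$V{\left(9,-1 \right)} \left(-23\right) + 100 = \left(-1\right)^{2} \left(-23\right) + 100 = 1 \left(-23\right) + 100 = -23 + 100 = 77$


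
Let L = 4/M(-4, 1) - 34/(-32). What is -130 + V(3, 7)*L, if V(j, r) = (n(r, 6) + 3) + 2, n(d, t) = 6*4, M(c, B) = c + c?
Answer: -1819/16 ≈ -113.69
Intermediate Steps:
M(c, B) = 2*c
n(d, t) = 24
V(j, r) = 29 (V(j, r) = (24 + 3) + 2 = 27 + 2 = 29)
L = 9/16 (L = 4/((2*(-4))) - 34/(-32) = 4/(-8) - 34*(-1/32) = 4*(-1/8) + 17/16 = -1/2 + 17/16 = 9/16 ≈ 0.56250)
-130 + V(3, 7)*L = -130 + 29*(9/16) = -130 + 261/16 = -1819/16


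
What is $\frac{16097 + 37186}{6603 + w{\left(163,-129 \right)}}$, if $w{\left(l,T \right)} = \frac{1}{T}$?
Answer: $\frac{6873507}{851786} \approx 8.0695$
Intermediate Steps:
$\frac{16097 + 37186}{6603 + w{\left(163,-129 \right)}} = \frac{16097 + 37186}{6603 + \frac{1}{-129}} = \frac{53283}{6603 - \frac{1}{129}} = \frac{53283}{\frac{851786}{129}} = 53283 \cdot \frac{129}{851786} = \frac{6873507}{851786}$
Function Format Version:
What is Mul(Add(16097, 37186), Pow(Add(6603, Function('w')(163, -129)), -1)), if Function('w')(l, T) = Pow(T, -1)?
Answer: Rational(6873507, 851786) ≈ 8.0695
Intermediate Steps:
Mul(Add(16097, 37186), Pow(Add(6603, Function('w')(163, -129)), -1)) = Mul(Add(16097, 37186), Pow(Add(6603, Pow(-129, -1)), -1)) = Mul(53283, Pow(Add(6603, Rational(-1, 129)), -1)) = Mul(53283, Pow(Rational(851786, 129), -1)) = Mul(53283, Rational(129, 851786)) = Rational(6873507, 851786)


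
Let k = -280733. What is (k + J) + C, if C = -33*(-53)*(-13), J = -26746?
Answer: -330216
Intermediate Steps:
C = -22737 (C = 1749*(-13) = -22737)
(k + J) + C = (-280733 - 26746) - 22737 = -307479 - 22737 = -330216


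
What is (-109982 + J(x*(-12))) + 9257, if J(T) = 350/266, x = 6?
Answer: -1913750/19 ≈ -1.0072e+5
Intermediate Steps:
J(T) = 25/19 (J(T) = 350*(1/266) = 25/19)
(-109982 + J(x*(-12))) + 9257 = (-109982 + 25/19) + 9257 = -2089633/19 + 9257 = -1913750/19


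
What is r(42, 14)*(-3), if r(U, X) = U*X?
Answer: -1764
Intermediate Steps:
r(42, 14)*(-3) = (42*14)*(-3) = 588*(-3) = -1764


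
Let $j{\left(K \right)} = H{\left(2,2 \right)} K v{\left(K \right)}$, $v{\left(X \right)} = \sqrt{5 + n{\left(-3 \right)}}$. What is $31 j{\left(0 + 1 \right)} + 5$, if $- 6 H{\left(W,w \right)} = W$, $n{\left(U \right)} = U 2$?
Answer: $5 - \frac{31 i}{3} \approx 5.0 - 10.333 i$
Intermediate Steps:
$n{\left(U \right)} = 2 U$
$v{\left(X \right)} = i$ ($v{\left(X \right)} = \sqrt{5 + 2 \left(-3\right)} = \sqrt{5 - 6} = \sqrt{-1} = i$)
$H{\left(W,w \right)} = - \frac{W}{6}$
$j{\left(K \right)} = - \frac{i K}{3}$ ($j{\left(K \right)} = \left(- \frac{1}{6}\right) 2 K i = - \frac{K}{3} i = - \frac{i K}{3}$)
$31 j{\left(0 + 1 \right)} + 5 = 31 \left(- \frac{i \left(0 + 1\right)}{3}\right) + 5 = 31 \left(\left(- \frac{1}{3}\right) i 1\right) + 5 = 31 \left(- \frac{i}{3}\right) + 5 = - \frac{31 i}{3} + 5 = 5 - \frac{31 i}{3}$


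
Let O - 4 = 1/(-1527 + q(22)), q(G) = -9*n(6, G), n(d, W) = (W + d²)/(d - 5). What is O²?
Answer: 67158025/4198401 ≈ 15.996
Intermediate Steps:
n(d, W) = (W + d²)/(-5 + d)
q(G) = -324 - 9*G (q(G) = -9*(G + 6²)/(-5 + 6) = -9*(G + 36)/1 = -9*(36 + G) = -324 - 9*G)
O = 8195/2049 (O = 4 + 1/(-1527 + (-324 - 9*22)) = 4 + 1/(-1527 + (-324 - 198)) = 4 + 1/(-1527 - 522) = 4 + 1/(-2049) = 4 - 1/2049 = 8195/2049 ≈ 3.9995)
O² = (8195/2049)² = 67158025/4198401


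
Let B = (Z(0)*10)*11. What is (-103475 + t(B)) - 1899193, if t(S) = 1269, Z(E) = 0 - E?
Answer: -2001399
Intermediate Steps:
Z(E) = -E
B = 0 (B = (-1*0*10)*11 = (0*10)*11 = 0*11 = 0)
(-103475 + t(B)) - 1899193 = (-103475 + 1269) - 1899193 = -102206 - 1899193 = -2001399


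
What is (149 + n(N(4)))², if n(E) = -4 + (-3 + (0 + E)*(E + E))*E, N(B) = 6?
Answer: 312481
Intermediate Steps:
n(E) = -4 + E*(-3 + 2*E²) (n(E) = -4 + (-3 + E*(2*E))*E = -4 + (-3 + 2*E²)*E = -4 + E*(-3 + 2*E²))
(149 + n(N(4)))² = (149 + (-4 - 3*6 + 2*6³))² = (149 + (-4 - 18 + 2*216))² = (149 + (-4 - 18 + 432))² = (149 + 410)² = 559² = 312481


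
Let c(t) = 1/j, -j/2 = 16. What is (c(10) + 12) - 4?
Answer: 255/32 ≈ 7.9688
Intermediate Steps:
j = -32 (j = -2*16 = -32)
c(t) = -1/32 (c(t) = 1/(-32) = -1/32)
(c(10) + 12) - 4 = (-1/32 + 12) - 4 = 383/32 - 4 = 255/32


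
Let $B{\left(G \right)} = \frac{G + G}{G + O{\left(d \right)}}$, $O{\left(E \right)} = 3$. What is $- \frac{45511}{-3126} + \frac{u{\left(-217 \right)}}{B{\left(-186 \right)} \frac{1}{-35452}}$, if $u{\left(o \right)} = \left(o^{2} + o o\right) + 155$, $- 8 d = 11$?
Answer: $- \frac{5142822159263}{3126} \approx -1.6452 \cdot 10^{9}$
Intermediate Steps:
$d = - \frac{11}{8}$ ($d = \left(- \frac{1}{8}\right) 11 = - \frac{11}{8} \approx -1.375$)
$B{\left(G \right)} = \frac{2 G}{3 + G}$ ($B{\left(G \right)} = \frac{G + G}{G + 3} = \frac{2 G}{3 + G}$)
$u{\left(o \right)} = 155 + 2 o^{2}$ ($u{\left(o \right)} = \left(o^{2} + o^{2}\right) + 155 = 2 o^{2} + 155 = 155 + 2 o^{2}$)
$- \frac{45511}{-3126} + \frac{u{\left(-217 \right)}}{B{\left(-186 \right)} \frac{1}{-35452}} = - \frac{45511}{-3126} + \frac{155 + 2 \left(-217\right)^{2}}{2 \left(-186\right) \frac{1}{3 - 186} \frac{1}{-35452}} = \left(-45511\right) \left(- \frac{1}{3126}\right) + \frac{155 + 2 \cdot 47089}{2 \left(-186\right) \frac{1}{-183} \left(- \frac{1}{35452}\right)} = \frac{45511}{3126} + \frac{155 + 94178}{2 \left(-186\right) \left(- \frac{1}{183}\right) \left(- \frac{1}{35452}\right)} = \frac{45511}{3126} + \frac{94333}{\frac{124}{61} \left(- \frac{1}{35452}\right)} = \frac{45511}{3126} + \frac{94333}{- \frac{31}{540643}} = \frac{45511}{3126} + 94333 \left(- \frac{540643}{31}\right) = \frac{45511}{3126} - 1645176649 = - \frac{5142822159263}{3126}$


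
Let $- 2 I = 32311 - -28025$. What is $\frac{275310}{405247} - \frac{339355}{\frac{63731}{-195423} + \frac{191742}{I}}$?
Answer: $\frac{15014411204501811070}{295630941038657} \approx 50788.0$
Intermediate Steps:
$I = -30168$ ($I = - \frac{32311 - -28025}{2} = - \frac{32311 + 28025}{2} = \left(- \frac{1}{2}\right) 60336 = -30168$)
$\frac{275310}{405247} - \frac{339355}{\frac{63731}{-195423} + \frac{191742}{I}} = \frac{275310}{405247} - \frac{339355}{\frac{63731}{-195423} + \frac{191742}{-30168}} = 275310 \cdot \frac{1}{405247} - \frac{339355}{63731 \left(- \frac{1}{195423}\right) + 191742 \left(- \frac{1}{30168}\right)} = \frac{275310}{405247} - \frac{339355}{- \frac{63731}{195423} - \frac{31957}{5028}} = \frac{275310}{405247} - \frac{339355}{- \frac{729508031}{109176316}} = \frac{275310}{405247} - - \frac{37049528716180}{729508031} = \frac{275310}{405247} + \frac{37049528716180}{729508031} = \frac{15014411204501811070}{295630941038657}$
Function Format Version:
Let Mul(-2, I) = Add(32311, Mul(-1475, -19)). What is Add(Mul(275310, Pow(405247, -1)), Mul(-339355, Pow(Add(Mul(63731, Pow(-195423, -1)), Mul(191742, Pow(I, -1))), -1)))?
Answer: Rational(15014411204501811070, 295630941038657) ≈ 50788.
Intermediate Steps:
I = -30168 (I = Mul(Rational(-1, 2), Add(32311, Mul(-1475, -19))) = Mul(Rational(-1, 2), Add(32311, 28025)) = Mul(Rational(-1, 2), 60336) = -30168)
Add(Mul(275310, Pow(405247, -1)), Mul(-339355, Pow(Add(Mul(63731, Pow(-195423, -1)), Mul(191742, Pow(I, -1))), -1))) = Add(Mul(275310, Pow(405247, -1)), Mul(-339355, Pow(Add(Mul(63731, Pow(-195423, -1)), Mul(191742, Pow(-30168, -1))), -1))) = Add(Mul(275310, Rational(1, 405247)), Mul(-339355, Pow(Add(Mul(63731, Rational(-1, 195423)), Mul(191742, Rational(-1, 30168))), -1))) = Add(Rational(275310, 405247), Mul(-339355, Pow(Add(Rational(-63731, 195423), Rational(-31957, 5028)), -1))) = Add(Rational(275310, 405247), Mul(-339355, Pow(Rational(-729508031, 109176316), -1))) = Add(Rational(275310, 405247), Mul(-339355, Rational(-109176316, 729508031))) = Add(Rational(275310, 405247), Rational(37049528716180, 729508031)) = Rational(15014411204501811070, 295630941038657)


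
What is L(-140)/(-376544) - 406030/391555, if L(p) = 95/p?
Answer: -856172209883/825651041152 ≈ -1.0370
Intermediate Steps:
L(-140)/(-376544) - 406030/391555 = (95/(-140))/(-376544) - 406030/391555 = (95*(-1/140))*(-1/376544) - 406030*1/391555 = -19/28*(-1/376544) - 81206/78311 = 19/10543232 - 81206/78311 = -856172209883/825651041152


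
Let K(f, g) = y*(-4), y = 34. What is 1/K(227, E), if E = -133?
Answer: -1/136 ≈ -0.0073529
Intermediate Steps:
K(f, g) = -136 (K(f, g) = 34*(-4) = -136)
1/K(227, E) = 1/(-136) = -1/136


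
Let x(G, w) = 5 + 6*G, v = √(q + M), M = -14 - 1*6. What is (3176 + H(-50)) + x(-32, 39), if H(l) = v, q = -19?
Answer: 2989 + I*√39 ≈ 2989.0 + 6.245*I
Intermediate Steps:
M = -20 (M = -14 - 6 = -20)
v = I*√39 (v = √(-19 - 20) = √(-39) = I*√39 ≈ 6.245*I)
H(l) = I*√39
(3176 + H(-50)) + x(-32, 39) = (3176 + I*√39) + (5 + 6*(-32)) = (3176 + I*√39) + (5 - 192) = (3176 + I*√39) - 187 = 2989 + I*√39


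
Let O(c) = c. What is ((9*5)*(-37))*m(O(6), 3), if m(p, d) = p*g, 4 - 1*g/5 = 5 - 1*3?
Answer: -99900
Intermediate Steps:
g = 10 (g = 20 - 5*(5 - 1*3) = 20 - 5*(5 - 3) = 20 - 5*2 = 20 - 10 = 10)
m(p, d) = 10*p (m(p, d) = p*10 = 10*p)
((9*5)*(-37))*m(O(6), 3) = ((9*5)*(-37))*(10*6) = (45*(-37))*60 = -1665*60 = -99900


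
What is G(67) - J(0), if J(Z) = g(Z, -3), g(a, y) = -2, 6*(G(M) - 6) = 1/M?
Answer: 3217/402 ≈ 8.0025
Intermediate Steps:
G(M) = 6 + 1/(6*M)
J(Z) = -2
G(67) - J(0) = (6 + (1/6)/67) - 1*(-2) = (6 + (1/6)*(1/67)) + 2 = (6 + 1/402) + 2 = 2413/402 + 2 = 3217/402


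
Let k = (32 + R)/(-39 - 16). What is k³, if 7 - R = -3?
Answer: -74088/166375 ≈ -0.44531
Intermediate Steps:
R = 10 (R = 7 - 1*(-3) = 7 + 3 = 10)
k = -42/55 (k = (32 + 10)/(-39 - 16) = 42/(-55) = 42*(-1/55) = -42/55 ≈ -0.76364)
k³ = (-42/55)³ = -74088/166375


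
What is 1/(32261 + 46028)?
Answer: 1/78289 ≈ 1.2773e-5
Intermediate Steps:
1/(32261 + 46028) = 1/78289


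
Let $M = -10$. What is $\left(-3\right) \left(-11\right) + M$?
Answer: $23$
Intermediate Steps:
$\left(-3\right) \left(-11\right) + M = \left(-3\right) \left(-11\right) - 10 = 33 - 10 = 23$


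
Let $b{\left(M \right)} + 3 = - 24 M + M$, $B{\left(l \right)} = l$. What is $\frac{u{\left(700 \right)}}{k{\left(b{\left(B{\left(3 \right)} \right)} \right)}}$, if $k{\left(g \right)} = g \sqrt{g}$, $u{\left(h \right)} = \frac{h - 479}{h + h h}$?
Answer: $\frac{221 i \sqrt{2}}{423964800} \approx 7.3719 \cdot 10^{-7} i$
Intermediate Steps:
$u{\left(h \right)} = \frac{-479 + h}{h + h^{2}}$
$b{\left(M \right)} = -3 - 23 M$ ($b{\left(M \right)} = -3 + \left(- 24 M + M\right) = -3 - 23 M$)
$k{\left(g \right)} = g^{\frac{3}{2}}$
$\frac{u{\left(700 \right)}}{k{\left(b{\left(B{\left(3 \right)} \right)} \right)}} = \frac{\frac{1}{700} \frac{1}{1 + 700} \left(-479 + 700\right)}{\left(-3 - 69\right)^{\frac{3}{2}}} = \frac{\frac{1}{700} \cdot \frac{1}{701} \cdot 221}{\left(-3 - 69\right)^{\frac{3}{2}}} = \frac{\frac{1}{700} \cdot \frac{1}{701} \cdot 221}{\left(-72\right)^{\frac{3}{2}}} = \frac{221}{490700 \left(- 432 i \sqrt{2}\right)} = \frac{221 \frac{i \sqrt{2}}{864}}{490700} = \frac{221 i \sqrt{2}}{423964800}$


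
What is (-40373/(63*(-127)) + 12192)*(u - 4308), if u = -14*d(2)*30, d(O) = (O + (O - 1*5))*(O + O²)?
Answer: -58162784740/2667 ≈ -2.1808e+7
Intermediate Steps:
d(O) = (-5 + 2*O)*(O + O²) (d(O) = (O + (O - 5))*(O + O²) = (O + (-5 + O))*(O + O²) = (-5 + 2*O)*(O + O²))
u = 2520 (u = -28*(-5 - 3*2 + 2*2²)*30 = -28*(-5 - 6 + 2*4)*30 = -28*(-5 - 6 + 8)*30 = -28*(-3)*30 = -14*(-6)*30 = 84*30 = 2520)
(-40373/(63*(-127)) + 12192)*(u - 4308) = (-40373/(63*(-127)) + 12192)*(2520 - 4308) = (-40373/(-8001) + 12192)*(-1788) = (-40373*(-1/8001) + 12192)*(-1788) = (40373/8001 + 12192)*(-1788) = (97588565/8001)*(-1788) = -58162784740/2667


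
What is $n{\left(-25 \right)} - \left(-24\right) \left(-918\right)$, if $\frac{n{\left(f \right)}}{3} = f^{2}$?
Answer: $-20157$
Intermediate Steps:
$n{\left(f \right)} = 3 f^{2}$
$n{\left(-25 \right)} - \left(-24\right) \left(-918\right) = 3 \left(-25\right)^{2} - \left(-24\right) \left(-918\right) = 3 \cdot 625 - 22032 = 1875 - 22032 = -20157$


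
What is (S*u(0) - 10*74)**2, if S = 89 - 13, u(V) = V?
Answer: 547600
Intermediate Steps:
S = 76
(S*u(0) - 10*74)**2 = (76*0 - 10*74)**2 = (0 - 740)**2 = (-740)**2 = 547600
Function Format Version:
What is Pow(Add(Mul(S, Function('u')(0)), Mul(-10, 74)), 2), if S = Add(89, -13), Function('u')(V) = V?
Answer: 547600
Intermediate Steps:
S = 76
Pow(Add(Mul(S, Function('u')(0)), Mul(-10, 74)), 2) = Pow(Add(Mul(76, 0), Mul(-10, 74)), 2) = Pow(Add(0, -740), 2) = Pow(-740, 2) = 547600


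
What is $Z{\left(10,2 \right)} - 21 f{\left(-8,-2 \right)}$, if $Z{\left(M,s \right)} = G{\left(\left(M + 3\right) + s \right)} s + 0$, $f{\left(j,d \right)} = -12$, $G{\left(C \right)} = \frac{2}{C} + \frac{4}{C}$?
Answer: $\frac{1264}{5} \approx 252.8$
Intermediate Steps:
$G{\left(C \right)} = \frac{6}{C}$
$Z{\left(M,s \right)} = \frac{6 s}{3 + M + s}$ ($Z{\left(M,s \right)} = \frac{6}{\left(M + 3\right) + s} s + 0 = \frac{6}{\left(3 + M\right) + s} s + 0 = \frac{6}{3 + M + s} s + 0 = \frac{6 s}{3 + M + s} + 0 = \frac{6 s}{3 + M + s}$)
$Z{\left(10,2 \right)} - 21 f{\left(-8,-2 \right)} = 6 \cdot 2 \frac{1}{3 + 10 + 2} - -252 = 6 \cdot 2 \cdot \frac{1}{15} + 252 = \frac{4}{5} + 252 = \frac{1264}{5}$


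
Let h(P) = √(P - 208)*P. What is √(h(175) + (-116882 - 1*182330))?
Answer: √(-299212 + 175*I*√33) ≈ 0.919 + 547.0*I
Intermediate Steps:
h(P) = P*√(-208 + P) (h(P) = √(-208 + P)*P = P*√(-208 + P))
√(h(175) + (-116882 - 1*182330)) = √(175*√(-208 + 175) + (-116882 - 1*182330)) = √(175*√(-33) + (-116882 - 182330)) = √(175*(I*√33) - 299212) = √(175*I*√33 - 299212) = √(-299212 + 175*I*√33)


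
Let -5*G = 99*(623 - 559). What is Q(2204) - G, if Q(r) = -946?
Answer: 1606/5 ≈ 321.20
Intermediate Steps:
G = -6336/5 (G = -99*(623 - 559)/5 = -99*64/5 = -1/5*6336 = -6336/5 ≈ -1267.2)
Q(2204) - G = -946 - 1*(-6336/5) = -946 + 6336/5 = 1606/5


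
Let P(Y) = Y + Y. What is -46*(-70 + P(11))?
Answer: 2208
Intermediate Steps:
P(Y) = 2*Y
-46*(-70 + P(11)) = -46*(-70 + 2*11) = -46*(-70 + 22) = -46*(-48) = 2208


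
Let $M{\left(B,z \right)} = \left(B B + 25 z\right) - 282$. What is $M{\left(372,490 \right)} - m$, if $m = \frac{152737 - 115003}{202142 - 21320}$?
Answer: $\frac{4531151935}{30137} \approx 1.5035 \cdot 10^{5}$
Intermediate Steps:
$M{\left(B,z \right)} = -282 + B^{2} + 25 z$ ($M{\left(B,z \right)} = \left(B^{2} + 25 z\right) - 282 = -282 + B^{2} + 25 z$)
$m = \frac{6289}{30137}$ ($m = \frac{37734}{180822} = 37734 \cdot \frac{1}{180822} = \frac{6289}{30137} \approx 0.20868$)
$M{\left(372,490 \right)} - m = \left(-282 + 372^{2} + 25 \cdot 490\right) - \frac{6289}{30137} = \left(-282 + 138384 + 12250\right) - \frac{6289}{30137} = 150352 - \frac{6289}{30137} = \frac{4531151935}{30137}$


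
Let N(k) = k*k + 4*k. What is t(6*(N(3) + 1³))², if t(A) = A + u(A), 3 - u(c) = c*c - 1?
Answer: 298874944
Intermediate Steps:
N(k) = k² + 4*k
u(c) = 4 - c² (u(c) = 3 - (c*c - 1) = 3 - (c² - 1) = 3 - (-1 + c²) = 3 + (1 - c²) = 4 - c²)
t(A) = 4 + A - A² (t(A) = A + (4 - A²) = 4 + A - A²)
t(6*(N(3) + 1³))² = (4 + 6*(3*(4 + 3) + 1³) - (6*(3*(4 + 3) + 1³))²)² = (4 + 6*(3*7 + 1) - (6*(3*7 + 1))²)² = (4 + 6*(21 + 1) - (6*(21 + 1))²)² = (4 + 6*22 - (6*22)²)² = (4 + 132 - 1*132²)² = (4 + 132 - 1*17424)² = (4 + 132 - 17424)² = (-17288)² = 298874944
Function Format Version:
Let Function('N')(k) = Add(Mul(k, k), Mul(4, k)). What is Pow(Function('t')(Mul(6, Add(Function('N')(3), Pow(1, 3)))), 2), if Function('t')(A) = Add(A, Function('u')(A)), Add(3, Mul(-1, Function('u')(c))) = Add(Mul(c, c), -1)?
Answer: 298874944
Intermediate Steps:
Function('N')(k) = Add(Pow(k, 2), Mul(4, k))
Function('u')(c) = Add(4, Mul(-1, Pow(c, 2))) (Function('u')(c) = Add(3, Mul(-1, Add(Mul(c, c), -1))) = Add(3, Mul(-1, Add(Pow(c, 2), -1))) = Add(3, Mul(-1, Add(-1, Pow(c, 2)))) = Add(3, Add(1, Mul(-1, Pow(c, 2)))) = Add(4, Mul(-1, Pow(c, 2))))
Function('t')(A) = Add(4, A, Mul(-1, Pow(A, 2))) (Function('t')(A) = Add(A, Add(4, Mul(-1, Pow(A, 2)))) = Add(4, A, Mul(-1, Pow(A, 2))))
Pow(Function('t')(Mul(6, Add(Function('N')(3), Pow(1, 3)))), 2) = Pow(Add(4, Mul(6, Add(Mul(3, Add(4, 3)), Pow(1, 3))), Mul(-1, Pow(Mul(6, Add(Mul(3, Add(4, 3)), Pow(1, 3))), 2))), 2) = Pow(Add(4, Mul(6, Add(Mul(3, 7), 1)), Mul(-1, Pow(Mul(6, Add(Mul(3, 7), 1)), 2))), 2) = Pow(Add(4, Mul(6, Add(21, 1)), Mul(-1, Pow(Mul(6, Add(21, 1)), 2))), 2) = Pow(Add(4, Mul(6, 22), Mul(-1, Pow(Mul(6, 22), 2))), 2) = Pow(Add(4, 132, Mul(-1, Pow(132, 2))), 2) = Pow(Add(4, 132, Mul(-1, 17424)), 2) = Pow(Add(4, 132, -17424), 2) = Pow(-17288, 2) = 298874944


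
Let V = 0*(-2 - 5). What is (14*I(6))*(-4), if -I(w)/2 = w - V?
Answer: 672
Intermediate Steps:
V = 0 (V = 0*(-7) = 0)
I(w) = -2*w (I(w) = -2*(w - 1*0) = -2*(w + 0) = -2*w)
(14*I(6))*(-4) = (14*(-2*6))*(-4) = (14*(-12))*(-4) = -168*(-4) = 672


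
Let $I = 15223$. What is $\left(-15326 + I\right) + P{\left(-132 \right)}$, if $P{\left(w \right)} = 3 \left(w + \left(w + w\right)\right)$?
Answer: $-1291$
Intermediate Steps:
$P{\left(w \right)} = 9 w$ ($P{\left(w \right)} = 3 \left(w + 2 w\right) = 3 \cdot 3 w = 9 w$)
$\left(-15326 + I\right) + P{\left(-132 \right)} = \left(-15326 + 15223\right) + 9 \left(-132\right) = -103 - 1188 = -1291$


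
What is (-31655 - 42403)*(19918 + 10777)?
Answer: -2273210310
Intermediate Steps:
(-31655 - 42403)*(19918 + 10777) = -74058*30695 = -2273210310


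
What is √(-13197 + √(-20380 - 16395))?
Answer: √(-13197 + 5*I*√1471) ≈ 0.8346 + 114.88*I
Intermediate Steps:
√(-13197 + √(-20380 - 16395)) = √(-13197 + √(-36775)) = √(-13197 + 5*I*√1471)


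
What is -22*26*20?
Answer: -11440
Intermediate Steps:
-22*26*20 = -572*20 = -11440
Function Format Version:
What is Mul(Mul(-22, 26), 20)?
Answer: -11440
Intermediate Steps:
Mul(Mul(-22, 26), 20) = Mul(-572, 20) = -11440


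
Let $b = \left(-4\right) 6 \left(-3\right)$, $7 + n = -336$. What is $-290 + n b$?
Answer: $-24986$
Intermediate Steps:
$n = -343$ ($n = -7 - 336 = -343$)
$b = 72$ ($b = \left(-24\right) \left(-3\right) = 72$)
$-290 + n b = -290 - 24696 = -24986$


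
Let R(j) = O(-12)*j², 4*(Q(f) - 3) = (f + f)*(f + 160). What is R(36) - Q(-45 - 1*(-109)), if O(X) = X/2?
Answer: -14947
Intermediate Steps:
O(X) = X/2 (O(X) = X*(½) = X/2)
Q(f) = 3 + f*(160 + f)/2 (Q(f) = 3 + ((f + f)*(f + 160))/4 = 3 + ((2*f)*(160 + f))/4 = 3 + (2*f*(160 + f))/4 = 3 + f*(160 + f)/2)
R(j) = -6*j² (R(j) = ((½)*(-12))*j² = -6*j²)
R(36) - Q(-45 - 1*(-109)) = -6*36² - (3 + (-45 - 1*(-109))²/2 + 80*(-45 - 1*(-109))) = -6*1296 - (3 + (-45 + 109)²/2 + 80*(-45 + 109)) = -7776 - (3 + (½)*64² + 80*64) = -7776 - (3 + (½)*4096 + 5120) = -7776 - (3 + 2048 + 5120) = -7776 - 1*7171 = -7776 - 7171 = -14947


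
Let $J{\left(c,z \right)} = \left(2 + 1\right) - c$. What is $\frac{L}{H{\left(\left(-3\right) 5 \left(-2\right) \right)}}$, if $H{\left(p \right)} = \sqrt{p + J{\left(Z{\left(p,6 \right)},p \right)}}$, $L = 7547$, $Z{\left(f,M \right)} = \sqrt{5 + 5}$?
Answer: $\frac{7547}{\sqrt{33 - \sqrt{10}}} \approx 1381.6$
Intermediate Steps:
$Z{\left(f,M \right)} = \sqrt{10}$
$J{\left(c,z \right)} = 3 - c$
$H{\left(p \right)} = \sqrt{3 + p - \sqrt{10}}$ ($H{\left(p \right)} = \sqrt{p + \left(3 - \sqrt{10}\right)} = \sqrt{3 + p - \sqrt{10}}$)
$\frac{L}{H{\left(\left(-3\right) 5 \left(-2\right) \right)}} = \frac{7547}{\sqrt{3 + \left(-3\right) 5 \left(-2\right) - \sqrt{10}}} = \frac{7547}{\sqrt{3 - -30 - \sqrt{10}}} = \frac{7547}{\sqrt{3 + 30 - \sqrt{10}}} = \frac{7547}{\sqrt{33 - \sqrt{10}}}$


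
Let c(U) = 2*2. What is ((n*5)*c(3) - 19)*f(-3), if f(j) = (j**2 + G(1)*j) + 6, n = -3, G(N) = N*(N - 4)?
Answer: -1896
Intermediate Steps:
G(N) = N*(-4 + N)
c(U) = 4
f(j) = 6 + j**2 - 3*j (f(j) = (j**2 + (1*(-4 + 1))*j) + 6 = (j**2 + (1*(-3))*j) + 6 = (j**2 - 3*j) + 6 = 6 + j**2 - 3*j)
((n*5)*c(3) - 19)*f(-3) = (-3*5*4 - 19)*(6 + (-3)**2 - 3*(-3)) = (-15*4 - 19)*(6 + 9 + 9) = (-60 - 19)*24 = -79*24 = -1896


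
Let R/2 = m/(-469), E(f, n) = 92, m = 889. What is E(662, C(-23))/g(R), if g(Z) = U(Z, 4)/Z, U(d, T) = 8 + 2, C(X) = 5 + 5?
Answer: -11684/335 ≈ -34.878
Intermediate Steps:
C(X) = 10
R = -254/67 (R = 2*(889/(-469)) = 2*(889*(-1/469)) = 2*(-127/67) = -254/67 ≈ -3.7910)
U(d, T) = 10
g(Z) = 10/Z
E(662, C(-23))/g(R) = 92/((10/(-254/67))) = 92/((10*(-67/254))) = 92/(-335/127) = 92*(-127/335) = -11684/335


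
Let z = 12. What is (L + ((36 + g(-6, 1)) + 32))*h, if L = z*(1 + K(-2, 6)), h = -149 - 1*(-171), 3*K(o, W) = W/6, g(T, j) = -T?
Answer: 1980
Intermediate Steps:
K(o, W) = W/18 (K(o, W) = (W/6)/3 = W/18)
h = 22 (h = -149 + 171 = 22)
L = 16 (L = 12*(1 + (1/18)*6) = 12*(1 + ⅓) = 12*(4/3) = 16)
(L + ((36 + g(-6, 1)) + 32))*h = (16 + ((36 - 1*(-6)) + 32))*22 = (16 + ((36 + 6) + 32))*22 = (16 + (42 + 32))*22 = (16 + 74)*22 = 90*22 = 1980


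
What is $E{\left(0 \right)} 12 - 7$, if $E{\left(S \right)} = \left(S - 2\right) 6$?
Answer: $-151$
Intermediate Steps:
$E{\left(S \right)} = -12 + 6 S$ ($E{\left(S \right)} = \left(-2 + S\right) 6 = -12 + 6 S$)
$E{\left(0 \right)} 12 - 7 = \left(-12 + 6 \cdot 0\right) 12 - 7 = \left(-12 + 0\right) 12 - 7 = \left(-12\right) 12 - 7 = -144 - 7 = -151$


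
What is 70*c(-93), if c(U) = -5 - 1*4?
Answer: -630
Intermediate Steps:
c(U) = -9 (c(U) = -5 - 4 = -9)
70*c(-93) = 70*(-9) = -630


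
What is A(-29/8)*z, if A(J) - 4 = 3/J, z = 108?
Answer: 9936/29 ≈ 342.62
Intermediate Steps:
A(J) = 4 + 3/J
A(-29/8)*z = (4 + 3/((-29/8)))*108 = (4 + 3/((-29*⅛)))*108 = (4 + 3/(-29/8))*108 = (4 + 3*(-8/29))*108 = (4 - 24/29)*108 = (92/29)*108 = 9936/29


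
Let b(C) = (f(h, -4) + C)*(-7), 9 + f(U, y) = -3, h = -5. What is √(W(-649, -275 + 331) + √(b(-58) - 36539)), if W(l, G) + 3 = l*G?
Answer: √(-36347 + I*√36049) ≈ 0.4979 + 190.65*I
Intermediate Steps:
f(U, y) = -12 (f(U, y) = -9 - 3 = -12)
b(C) = 84 - 7*C (b(C) = (-12 + C)*(-7) = 84 - 7*C)
W(l, G) = -3 + G*l (W(l, G) = -3 + l*G = -3 + G*l)
√(W(-649, -275 + 331) + √(b(-58) - 36539)) = √((-3 + (-275 + 331)*(-649)) + √((84 - 7*(-58)) - 36539)) = √((-3 + 56*(-649)) + √((84 + 406) - 36539)) = √((-3 - 36344) + √(490 - 36539)) = √(-36347 + √(-36049)) = √(-36347 + I*√36049)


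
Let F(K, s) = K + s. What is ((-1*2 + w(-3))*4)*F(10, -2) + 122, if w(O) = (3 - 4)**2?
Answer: 90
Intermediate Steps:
w(O) = 1 (w(O) = (-1)**2 = 1)
((-1*2 + w(-3))*4)*F(10, -2) + 122 = ((-1*2 + 1)*4)*(10 - 2) + 122 = ((-2 + 1)*4)*8 + 122 = -1*4*8 + 122 = -4*8 + 122 = -32 + 122 = 90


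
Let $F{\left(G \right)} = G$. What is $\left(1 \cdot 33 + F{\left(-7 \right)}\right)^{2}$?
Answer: $676$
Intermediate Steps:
$\left(1 \cdot 33 + F{\left(-7 \right)}\right)^{2} = \left(1 \cdot 33 - 7\right)^{2} = \left(33 - 7\right)^{2} = 26^{2} = 676$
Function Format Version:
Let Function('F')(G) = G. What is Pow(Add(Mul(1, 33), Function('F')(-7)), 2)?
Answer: 676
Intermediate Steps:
Pow(Add(Mul(1, 33), Function('F')(-7)), 2) = Pow(Add(Mul(1, 33), -7), 2) = Pow(Add(33, -7), 2) = Pow(26, 2) = 676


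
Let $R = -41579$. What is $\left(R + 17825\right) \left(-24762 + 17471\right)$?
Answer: $173190414$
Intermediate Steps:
$\left(R + 17825\right) \left(-24762 + 17471\right) = \left(-41579 + 17825\right) \left(-24762 + 17471\right) = \left(-23754\right) \left(-7291\right) = 173190414$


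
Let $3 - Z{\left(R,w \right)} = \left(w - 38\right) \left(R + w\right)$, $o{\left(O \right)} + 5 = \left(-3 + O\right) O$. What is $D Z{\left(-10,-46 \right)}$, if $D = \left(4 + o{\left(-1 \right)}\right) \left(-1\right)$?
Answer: $14103$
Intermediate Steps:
$o{\left(O \right)} = -5 + O \left(-3 + O\right)$ ($o{\left(O \right)} = -5 + \left(-3 + O\right) O = -5 + O \left(-3 + O\right)$)
$Z{\left(R,w \right)} = 3 - \left(-38 + w\right) \left(R + w\right)$ ($Z{\left(R,w \right)} = 3 - \left(w - 38\right) \left(R + w\right) = 3 - \left(-38 + w\right) \left(R + w\right)$)
$D = -3$ ($D = \left(4 - \left(2 - 1\right)\right) \left(-1\right) = \left(4 + \left(-5 + 1 + 3\right)\right) \left(-1\right) = \left(4 - 1\right) \left(-1\right) = 3 \left(-1\right) = -3$)
$D Z{\left(-10,-46 \right)} = - 3 \left(3 - \left(-46\right)^{2} + 38 \left(-10\right) + 38 \left(-46\right) - \left(-10\right) \left(-46\right)\right) = - 3 \left(3 - 2116 - 380 - 1748 - 460\right) = \left(-3\right) \left(-4701\right) = 14103$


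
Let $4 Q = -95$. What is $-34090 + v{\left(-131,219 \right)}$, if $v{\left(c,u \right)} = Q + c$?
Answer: $- \frac{136979}{4} \approx -34245.0$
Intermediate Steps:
$Q = - \frac{95}{4}$ ($Q = \frac{1}{4} \left(-95\right) = - \frac{95}{4} \approx -23.75$)
$v{\left(c,u \right)} = - \frac{95}{4} + c$
$-34090 + v{\left(-131,219 \right)} = -34090 - \frac{619}{4} = - \frac{136979}{4}$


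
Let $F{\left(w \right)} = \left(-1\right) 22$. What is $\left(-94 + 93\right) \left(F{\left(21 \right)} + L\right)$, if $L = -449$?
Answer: $471$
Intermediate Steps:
$F{\left(w \right)} = -22$
$\left(-94 + 93\right) \left(F{\left(21 \right)} + L\right) = \left(-94 + 93\right) \left(-22 - 449\right) = \left(-1\right) \left(-471\right) = 471$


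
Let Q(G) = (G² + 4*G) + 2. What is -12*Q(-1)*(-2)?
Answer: -24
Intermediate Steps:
Q(G) = 2 + G² + 4*G
-12*Q(-1)*(-2) = -12*(2 + (-1)² + 4*(-1))*(-2) = -12*(2 + 1 - 4)*(-2) = -12*(-1)*(-2) = 12*(-2) = -24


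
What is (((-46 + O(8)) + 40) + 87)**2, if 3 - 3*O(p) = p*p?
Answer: 33124/9 ≈ 3680.4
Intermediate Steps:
O(p) = 1 - p**2/3 (O(p) = 1 - p*p/3 = 1 - p**2/3)
(((-46 + O(8)) + 40) + 87)**2 = (((-46 + (1 - 1/3*8**2)) + 40) + 87)**2 = (((-46 + (1 - 1/3*64)) + 40) + 87)**2 = (((-46 + (1 - 64/3)) + 40) + 87)**2 = (((-46 - 61/3) + 40) + 87)**2 = ((-199/3 + 40) + 87)**2 = (-79/3 + 87)**2 = (182/3)**2 = 33124/9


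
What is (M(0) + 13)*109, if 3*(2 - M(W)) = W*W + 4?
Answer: 4469/3 ≈ 1489.7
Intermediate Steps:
M(W) = ⅔ - W²/3 (M(W) = 2 - (W*W + 4)/3 = 2 - (W² + 4)/3 = 2 - (4 + W²)/3 = 2 + (-4/3 - W²/3) = ⅔ - W²/3)
(M(0) + 13)*109 = ((⅔ - ⅓*0²) + 13)*109 = ((⅔ - ⅓*0) + 13)*109 = ((⅔ + 0) + 13)*109 = (⅔ + 13)*109 = (41/3)*109 = 4469/3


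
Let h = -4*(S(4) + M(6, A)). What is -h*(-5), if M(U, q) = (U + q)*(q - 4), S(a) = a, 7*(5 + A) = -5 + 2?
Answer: 1360/49 ≈ 27.755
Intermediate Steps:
A = -38/7 (A = -5 + (-5 + 2)/7 = -5 + (1/7)*(-3) = -5 - 3/7 = -38/7 ≈ -5.4286)
M(U, q) = (-4 + q)*(U + q) (M(U, q) = (U + q)*(-4 + q) = (-4 + q)*(U + q))
h = 272/49 (h = -4*(4 + ((-38/7)**2 - 4*6 - 4*(-38/7) + 6*(-38/7))) = -4*(4 + (1444/49 - 24 + 152/7 - 228/7)) = -4*(4 - 264/49) = -4*(-68/49) = 272/49 ≈ 5.5510)
-h*(-5) = -1*272/49*(-5) = -272/49*(-5) = 1360/49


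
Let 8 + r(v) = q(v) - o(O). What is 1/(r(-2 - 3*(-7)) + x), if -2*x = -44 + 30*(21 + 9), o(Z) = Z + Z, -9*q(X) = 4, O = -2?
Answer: -9/3892 ≈ -0.0023124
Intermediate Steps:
q(X) = -4/9 (q(X) = -⅑*4 = -4/9)
o(Z) = 2*Z
r(v) = -40/9 (r(v) = -8 + (-4/9 - 2*(-2)) = -8 + (-4/9 - 1*(-4)) = -8 + (-4/9 + 4) = -8 + 32/9 = -40/9)
x = -428 (x = -(-44 + 30*(21 + 9))/2 = -(-44 + 30*30)/2 = -(-44 + 900)/2 = -½*856 = -428)
1/(r(-2 - 3*(-7)) + x) = 1/(-40/9 - 428) = 1/(-3892/9) = -9/3892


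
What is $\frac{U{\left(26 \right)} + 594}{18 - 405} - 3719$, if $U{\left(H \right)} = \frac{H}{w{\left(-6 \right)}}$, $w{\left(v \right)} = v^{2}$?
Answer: $- \frac{25917259}{6966} \approx -3720.5$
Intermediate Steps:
$U{\left(H \right)} = \frac{H}{36}$ ($U{\left(H \right)} = \frac{H}{\left(-6\right)^{2}} = \frac{H}{36}$)
$\frac{U{\left(26 \right)} + 594}{18 - 405} - 3719 = \frac{\frac{1}{36} \cdot 26 + 594}{18 - 405} - 3719 = \frac{\frac{13}{18} + 594}{-387} - 3719 = \frac{10705}{18} \left(- \frac{1}{387}\right) - 3719 = - \frac{10705}{6966} - 3719 = - \frac{25917259}{6966}$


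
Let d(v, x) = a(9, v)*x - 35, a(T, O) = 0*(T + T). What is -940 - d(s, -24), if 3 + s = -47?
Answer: -905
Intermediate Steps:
a(T, O) = 0 (a(T, O) = 0*(2*T) = 0)
s = -50 (s = -3 - 47 = -50)
d(v, x) = -35 (d(v, x) = 0*x - 35 = 0 - 35 = -35)
-940 - d(s, -24) = -940 - 1*(-35) = -940 + 35 = -905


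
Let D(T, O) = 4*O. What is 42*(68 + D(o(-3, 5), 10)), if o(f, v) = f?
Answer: 4536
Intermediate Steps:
42*(68 + D(o(-3, 5), 10)) = 42*(68 + 4*10) = 42*(68 + 40) = 42*108 = 4536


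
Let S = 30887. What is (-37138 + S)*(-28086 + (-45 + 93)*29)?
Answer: 166864194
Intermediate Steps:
(-37138 + S)*(-28086 + (-45 + 93)*29) = (-37138 + 30887)*(-28086 + (-45 + 93)*29) = -6251*(-28086 + 48*29) = -6251*(-28086 + 1392) = -6251*(-26694) = 166864194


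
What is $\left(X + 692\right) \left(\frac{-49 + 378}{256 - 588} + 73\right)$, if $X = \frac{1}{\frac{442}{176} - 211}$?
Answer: $\frac{75881033163}{1522801} \approx 49830.0$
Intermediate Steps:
$X = - \frac{88}{18347}$ ($X = \frac{1}{442 \cdot \frac{1}{176} - 211} = \frac{1}{\frac{221}{88} - 211} = \frac{1}{- \frac{18347}{88}} = - \frac{88}{18347} \approx -0.0047964$)
$\left(X + 692\right) \left(\frac{-49 + 378}{256 - 588} + 73\right) = \left(- \frac{88}{18347} + 692\right) \left(\frac{-49 + 378}{256 - 588} + 73\right) = \frac{12696036 \left(\frac{329}{-332} + 73\right)}{18347} = \frac{12696036 \left(329 \left(- \frac{1}{332}\right) + 73\right)}{18347} = \frac{12696036 \left(- \frac{329}{332} + 73\right)}{18347} = \frac{12696036}{18347} \cdot \frac{23907}{332} = \frac{75881033163}{1522801}$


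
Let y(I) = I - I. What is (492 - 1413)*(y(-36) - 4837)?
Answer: 4454877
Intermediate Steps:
y(I) = 0
(492 - 1413)*(y(-36) - 4837) = (492 - 1413)*(0 - 4837) = -921*(-4837) = 4454877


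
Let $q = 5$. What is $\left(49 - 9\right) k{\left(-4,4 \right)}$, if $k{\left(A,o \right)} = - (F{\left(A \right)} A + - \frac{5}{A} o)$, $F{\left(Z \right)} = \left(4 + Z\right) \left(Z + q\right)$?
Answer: $-200$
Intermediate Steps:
$F{\left(Z \right)} = \left(4 + Z\right) \left(5 + Z\right)$ ($F{\left(Z \right)} = \left(4 + Z\right) \left(Z + 5\right) = \left(4 + Z\right) \left(5 + Z\right)$)
$k{\left(A,o \right)} = - A \left(20 + A^{2} + 9 A\right) + \frac{5 o}{A}$ ($k{\left(A,o \right)} = - (\left(20 + A^{2} + 9 A\right) A + - \frac{5}{A} o) = - (A \left(20 + A^{2} + 9 A\right) - \frac{5 o}{A}) = - A \left(20 + A^{2} + 9 A\right) + \frac{5 o}{A}$)
$\left(49 - 9\right) k{\left(-4,4 \right)} = \left(49 - 9\right) \frac{5 \cdot 4 - \left(-4\right)^{2} \left(20 + \left(-4\right)^{2} + 9 \left(-4\right)\right)}{-4} = \left(49 - 9\right) \left(- \frac{20 - 16 \left(20 + 16 - 36\right)}{4}\right) = 40 \left(- \frac{20 - 16 \cdot 0}{4}\right) = 40 \left(- \frac{20 + 0}{4}\right) = 40 \left(\left(- \frac{1}{4}\right) 20\right) = 40 \left(-5\right) = -200$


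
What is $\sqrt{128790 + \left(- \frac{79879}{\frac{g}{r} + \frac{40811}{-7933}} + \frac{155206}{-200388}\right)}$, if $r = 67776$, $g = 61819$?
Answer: $\frac{\sqrt{7676168580607662113297353302284466}}{228001086564546} \approx 384.27$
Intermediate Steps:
$\sqrt{128790 + \left(- \frac{79879}{\frac{g}{r} + \frac{40811}{-7933}} + \frac{155206}{-200388}\right)} = \sqrt{128790 - \left(\frac{77603}{100194} + \frac{79879}{\frac{61819}{67776} + \frac{40811}{-7933}}\right)} = \sqrt{128790 - \left(\frac{77603}{100194} + \frac{79879}{61819 \cdot \frac{1}{67776} + 40811 \left(- \frac{1}{7933}\right)}\right)} = \sqrt{128790 - \left(\frac{77603}{100194} + \frac{79879}{\frac{61819}{67776} - \frac{40811}{7933}}\right)} = \sqrt{128790 - \left(\frac{77603}{100194} + \frac{79879}{- \frac{2275596209}{537667008}}\right)} = \sqrt{128790 - - \frac{4302985670879407181}{228001086564546}} = \sqrt{128790 + \left(\frac{42948302932032}{2275596209} - \frac{77603}{100194}\right)} = \sqrt{128790 + \frac{4302985670879407181}{228001086564546}} = \sqrt{\frac{33667245609527286521}{228001086564546}} = \frac{\sqrt{7676168580607662113297353302284466}}{228001086564546}$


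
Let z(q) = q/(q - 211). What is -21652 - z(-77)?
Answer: -6235853/288 ≈ -21652.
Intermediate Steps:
z(q) = q/(-211 + q)
-21652 - z(-77) = -21652 - (-77)/(-211 - 77) = -21652 - (-77)/(-288) = -21652 - (-77)*(-1)/288 = -21652 - 1*77/288 = -21652 - 77/288 = -6235853/288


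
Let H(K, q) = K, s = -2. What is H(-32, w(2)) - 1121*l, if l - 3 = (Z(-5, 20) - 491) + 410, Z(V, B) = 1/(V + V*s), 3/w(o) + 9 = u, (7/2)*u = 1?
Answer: 435909/5 ≈ 87182.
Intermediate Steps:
u = 2/7 (u = (2/7)*1 = 2/7 ≈ 0.28571)
w(o) = -21/61 (w(o) = 3/(-9 + 2/7) = 3/(-61/7) = 3*(-7/61) = -21/61)
Z(V, B) = -1/V (Z(V, B) = 1/(V + V*(-2)) = 1/(V - 2*V) = 1/(-V) = -1/V)
l = -389/5 (l = 3 + ((-1/(-5) - 491) + 410) = 3 + ((-1*(-⅕) - 491) + 410) = 3 + ((⅕ - 491) + 410) = 3 + (-2454/5 + 410) = 3 - 404/5 = -389/5 ≈ -77.800)
H(-32, w(2)) - 1121*l = -32 - 1121*(-389/5) = -32 + 436069/5 = 435909/5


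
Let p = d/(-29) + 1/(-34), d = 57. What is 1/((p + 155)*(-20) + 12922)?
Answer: 493/4861916 ≈ 0.00010140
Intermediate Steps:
p = -1967/986 (p = 57/(-29) + 1/(-34) = 57*(-1/29) + 1*(-1/34) = -57/29 - 1/34 = -1967/986 ≈ -1.9949)
1/((p + 155)*(-20) + 12922) = 1/((-1967/986 + 155)*(-20) + 12922) = 1/((150863/986)*(-20) + 12922) = 1/(-1508630/493 + 12922) = 1/(4861916/493) = 493/4861916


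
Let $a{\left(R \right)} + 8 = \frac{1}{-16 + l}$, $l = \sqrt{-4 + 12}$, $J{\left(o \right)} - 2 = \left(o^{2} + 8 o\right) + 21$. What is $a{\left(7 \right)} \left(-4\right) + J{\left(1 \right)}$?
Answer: $\frac{1992}{31} + \frac{\sqrt{2}}{31} \approx 64.304$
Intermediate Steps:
$J{\left(o \right)} = 23 + o^{2} + 8 o$ ($J{\left(o \right)} = 2 + \left(\left(o^{2} + 8 o\right) + 21\right) = 2 + \left(21 + o^{2} + 8 o\right) = 23 + o^{2} + 8 o$)
$l = 2 \sqrt{2}$ ($l = \sqrt{8} = 2 \sqrt{2} \approx 2.8284$)
$a{\left(R \right)} = -8 + \frac{1}{-16 + 2 \sqrt{2}}$
$a{\left(7 \right)} \left(-4\right) + J{\left(1 \right)} = \left(- \frac{250}{31} - \frac{\sqrt{2}}{124}\right) \left(-4\right) + \left(23 + 1^{2} + 8 \cdot 1\right) = \left(\frac{1000}{31} + \frac{\sqrt{2}}{31}\right) + \left(23 + 1 + 8\right) = \left(\frac{1000}{31} + \frac{\sqrt{2}}{31}\right) + 32 = \frac{1992}{31} + \frac{\sqrt{2}}{31}$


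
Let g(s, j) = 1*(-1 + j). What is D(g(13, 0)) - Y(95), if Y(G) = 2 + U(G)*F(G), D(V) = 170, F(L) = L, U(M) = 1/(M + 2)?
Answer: 16201/97 ≈ 167.02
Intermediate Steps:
U(M) = 1/(2 + M)
g(s, j) = -1 + j
Y(G) = 2 + G/(2 + G)
D(g(13, 0)) - Y(95) = 170 - (4 + 3*95)/(2 + 95) = 170 - (4 + 285)/97 = 170 - 289/97 = 16201/97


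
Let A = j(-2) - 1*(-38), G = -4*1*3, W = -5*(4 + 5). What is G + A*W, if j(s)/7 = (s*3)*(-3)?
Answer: -7392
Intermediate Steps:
j(s) = -63*s (j(s) = 7*((s*3)*(-3)) = 7*((3*s)*(-3)) = 7*(-9*s) = -63*s)
W = -45 (W = -5*9 = -45)
G = -12 (G = -4*3 = -12)
A = 164 (A = -63*(-2) - 1*(-38) = 126 + 38 = 164)
G + A*W = -12 + 164*(-45) = -12 - 7380 = -7392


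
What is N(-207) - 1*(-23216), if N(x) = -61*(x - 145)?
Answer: 44688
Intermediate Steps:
N(x) = 8845 - 61*x (N(x) = -61*(-145 + x) = 8845 - 61*x)
N(-207) - 1*(-23216) = (8845 - 61*(-207)) - 1*(-23216) = (8845 + 12627) + 23216 = 21472 + 23216 = 44688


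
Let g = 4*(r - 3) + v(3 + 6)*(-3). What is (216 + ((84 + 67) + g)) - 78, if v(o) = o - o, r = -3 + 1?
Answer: 269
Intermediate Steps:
r = -2
v(o) = 0
g = -20 (g = 4*(-2 - 3) + 0*(-3) = 4*(-5) + 0 = -20 + 0 = -20)
(216 + ((84 + 67) + g)) - 78 = (216 + ((84 + 67) - 20)) - 78 = (216 + (151 - 20)) - 78 = (216 + 131) - 78 = 347 - 78 = 269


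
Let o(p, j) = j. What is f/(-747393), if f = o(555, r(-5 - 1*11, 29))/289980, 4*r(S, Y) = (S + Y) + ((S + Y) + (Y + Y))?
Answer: -7/72243007380 ≈ -9.6895e-11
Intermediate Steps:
r(S, Y) = Y + S/2 (r(S, Y) = ((S + Y) + ((S + Y) + (Y + Y)))/4 = ((S + Y) + ((S + Y) + 2*Y))/4 = ((S + Y) + (S + 3*Y))/4 = (2*S + 4*Y)/4 = Y + S/2)
f = 7/96660 (f = (29 + (-5 - 1*11)/2)/289980 = (29 + (-5 - 11)/2)*(1/289980) = (29 + (1/2)*(-16))*(1/289980) = (29 - 8)*(1/289980) = 21*(1/289980) = 7/96660 ≈ 7.2419e-5)
f/(-747393) = (7/96660)/(-747393) = (7/96660)*(-1/747393) = -7/72243007380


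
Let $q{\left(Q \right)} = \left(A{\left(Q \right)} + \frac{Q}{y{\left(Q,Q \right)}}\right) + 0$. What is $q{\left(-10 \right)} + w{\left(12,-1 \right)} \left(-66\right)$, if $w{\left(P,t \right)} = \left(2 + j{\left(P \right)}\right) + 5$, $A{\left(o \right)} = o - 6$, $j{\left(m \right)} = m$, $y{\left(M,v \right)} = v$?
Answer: $-1269$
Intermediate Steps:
$A{\left(o \right)} = -6 + o$ ($A{\left(o \right)} = o - 6 = -6 + o$)
$w{\left(P,t \right)} = 7 + P$ ($w{\left(P,t \right)} = \left(2 + P\right) + 5 = 7 + P$)
$q{\left(Q \right)} = -5 + Q$ ($q{\left(Q \right)} = \left(\left(-6 + Q\right) + \frac{Q}{Q}\right) + 0 = \left(\left(-6 + Q\right) + 1\right) + 0 = \left(-5 + Q\right) + 0 = -5 + Q$)
$q{\left(-10 \right)} + w{\left(12,-1 \right)} \left(-66\right) = \left(-5 - 10\right) + \left(7 + 12\right) \left(-66\right) = -15 + 19 \left(-66\right) = -15 - 1254 = -1269$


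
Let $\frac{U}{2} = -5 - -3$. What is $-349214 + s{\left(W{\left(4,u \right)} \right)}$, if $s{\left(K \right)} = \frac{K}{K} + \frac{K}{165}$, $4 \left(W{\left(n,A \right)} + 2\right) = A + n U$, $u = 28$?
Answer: $- \frac{57620144}{165} \approx -3.4921 \cdot 10^{5}$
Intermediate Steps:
$U = -4$ ($U = 2 \left(-5 - -3\right) = 2 \left(-5 + 3\right) = 2 \left(-2\right) = -4$)
$W{\left(n,A \right)} = -2 - n + \frac{A}{4}$ ($W{\left(n,A \right)} = -2 + \frac{A + n \left(-4\right)}{4} = -2 + \frac{A - 4 n}{4} = -2 + \left(- n + \frac{A}{4}\right) = -2 - n + \frac{A}{4}$)
$s{\left(K \right)} = 1 + \frac{K}{165}$ ($s{\left(K \right)} = 1 + K \frac{1}{165} = 1 + \frac{K}{165}$)
$-349214 + s{\left(W{\left(4,u \right)} \right)} = -349214 + \left(1 + \frac{-2 - 4 + \frac{1}{4} \cdot 28}{165}\right) = -349214 + \left(1 + \frac{-2 - 4 + 7}{165}\right) = -349214 + \left(1 + \frac{1}{165} \cdot 1\right) = -349214 + \left(1 + \frac{1}{165}\right) = -349214 + \frac{166}{165} = - \frac{57620144}{165}$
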